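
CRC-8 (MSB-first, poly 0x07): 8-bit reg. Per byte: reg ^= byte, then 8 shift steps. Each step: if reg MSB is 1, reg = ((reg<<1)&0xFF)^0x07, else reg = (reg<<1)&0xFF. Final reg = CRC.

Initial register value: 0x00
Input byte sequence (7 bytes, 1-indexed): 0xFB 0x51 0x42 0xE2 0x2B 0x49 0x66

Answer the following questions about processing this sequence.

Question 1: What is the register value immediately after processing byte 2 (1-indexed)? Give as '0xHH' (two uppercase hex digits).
Answer: 0x33

Derivation:
After byte 1 (0xFB): reg=0xEF
After byte 2 (0x51): reg=0x33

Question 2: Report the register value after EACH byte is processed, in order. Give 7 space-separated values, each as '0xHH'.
0xEF 0x33 0x50 0x17 0xB4 0xFD 0xC8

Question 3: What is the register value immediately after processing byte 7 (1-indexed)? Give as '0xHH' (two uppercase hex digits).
Answer: 0xC8

Derivation:
After byte 1 (0xFB): reg=0xEF
After byte 2 (0x51): reg=0x33
After byte 3 (0x42): reg=0x50
After byte 4 (0xE2): reg=0x17
After byte 5 (0x2B): reg=0xB4
After byte 6 (0x49): reg=0xFD
After byte 7 (0x66): reg=0xC8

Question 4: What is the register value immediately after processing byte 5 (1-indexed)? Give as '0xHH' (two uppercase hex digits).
After byte 1 (0xFB): reg=0xEF
After byte 2 (0x51): reg=0x33
After byte 3 (0x42): reg=0x50
After byte 4 (0xE2): reg=0x17
After byte 5 (0x2B): reg=0xB4

Answer: 0xB4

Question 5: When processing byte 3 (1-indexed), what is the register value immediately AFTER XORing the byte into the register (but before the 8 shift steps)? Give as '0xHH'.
Answer: 0x71

Derivation:
Register before byte 3: 0x33
Byte 3: 0x42
0x33 XOR 0x42 = 0x71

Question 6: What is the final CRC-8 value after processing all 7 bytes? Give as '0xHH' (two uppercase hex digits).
After byte 1 (0xFB): reg=0xEF
After byte 2 (0x51): reg=0x33
After byte 3 (0x42): reg=0x50
After byte 4 (0xE2): reg=0x17
After byte 5 (0x2B): reg=0xB4
After byte 6 (0x49): reg=0xFD
After byte 7 (0x66): reg=0xC8

Answer: 0xC8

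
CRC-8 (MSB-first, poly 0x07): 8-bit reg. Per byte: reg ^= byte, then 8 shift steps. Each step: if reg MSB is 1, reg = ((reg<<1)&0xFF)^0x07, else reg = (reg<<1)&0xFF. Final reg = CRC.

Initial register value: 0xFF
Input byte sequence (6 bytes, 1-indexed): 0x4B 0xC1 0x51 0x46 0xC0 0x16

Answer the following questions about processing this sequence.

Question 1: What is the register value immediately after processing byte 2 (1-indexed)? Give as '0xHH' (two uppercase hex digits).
After byte 1 (0x4B): reg=0x05
After byte 2 (0xC1): reg=0x52

Answer: 0x52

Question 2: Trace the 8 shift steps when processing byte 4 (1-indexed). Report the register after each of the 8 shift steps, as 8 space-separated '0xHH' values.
After byte 1 (0x4B): reg=0x05
After byte 2 (0xC1): reg=0x52
After byte 3 (0x51): reg=0x09
Register before byte 4: 0x09
After XOR with byte 0x46: 0x4F

Answer: 0x9E 0x3B 0x76 0xEC 0xDF 0xB9 0x75 0xEA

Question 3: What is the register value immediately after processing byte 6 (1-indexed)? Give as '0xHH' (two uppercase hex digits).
Answer: 0x4E

Derivation:
After byte 1 (0x4B): reg=0x05
After byte 2 (0xC1): reg=0x52
After byte 3 (0x51): reg=0x09
After byte 4 (0x46): reg=0xEA
After byte 5 (0xC0): reg=0xD6
After byte 6 (0x16): reg=0x4E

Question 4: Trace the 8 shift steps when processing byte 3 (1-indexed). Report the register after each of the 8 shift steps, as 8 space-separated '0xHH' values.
Answer: 0x06 0x0C 0x18 0x30 0x60 0xC0 0x87 0x09

Derivation:
After byte 1 (0x4B): reg=0x05
After byte 2 (0xC1): reg=0x52
Register before byte 3: 0x52
After XOR with byte 0x51: 0x03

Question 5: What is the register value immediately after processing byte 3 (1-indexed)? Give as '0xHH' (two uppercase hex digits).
Answer: 0x09

Derivation:
After byte 1 (0x4B): reg=0x05
After byte 2 (0xC1): reg=0x52
After byte 3 (0x51): reg=0x09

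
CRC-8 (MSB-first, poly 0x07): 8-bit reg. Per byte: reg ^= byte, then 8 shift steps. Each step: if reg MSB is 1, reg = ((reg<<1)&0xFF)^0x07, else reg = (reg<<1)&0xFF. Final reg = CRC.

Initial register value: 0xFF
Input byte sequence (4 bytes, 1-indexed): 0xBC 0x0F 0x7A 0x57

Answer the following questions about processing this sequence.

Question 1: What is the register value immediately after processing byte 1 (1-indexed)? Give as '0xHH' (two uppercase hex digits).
After byte 1 (0xBC): reg=0xCE

Answer: 0xCE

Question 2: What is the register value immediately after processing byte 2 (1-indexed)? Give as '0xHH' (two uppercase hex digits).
Answer: 0x49

Derivation:
After byte 1 (0xBC): reg=0xCE
After byte 2 (0x0F): reg=0x49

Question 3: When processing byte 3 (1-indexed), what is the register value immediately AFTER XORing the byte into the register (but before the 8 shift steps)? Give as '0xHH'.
Register before byte 3: 0x49
Byte 3: 0x7A
0x49 XOR 0x7A = 0x33

Answer: 0x33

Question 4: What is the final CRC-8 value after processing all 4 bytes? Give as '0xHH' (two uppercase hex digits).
After byte 1 (0xBC): reg=0xCE
After byte 2 (0x0F): reg=0x49
After byte 3 (0x7A): reg=0x99
After byte 4 (0x57): reg=0x64

Answer: 0x64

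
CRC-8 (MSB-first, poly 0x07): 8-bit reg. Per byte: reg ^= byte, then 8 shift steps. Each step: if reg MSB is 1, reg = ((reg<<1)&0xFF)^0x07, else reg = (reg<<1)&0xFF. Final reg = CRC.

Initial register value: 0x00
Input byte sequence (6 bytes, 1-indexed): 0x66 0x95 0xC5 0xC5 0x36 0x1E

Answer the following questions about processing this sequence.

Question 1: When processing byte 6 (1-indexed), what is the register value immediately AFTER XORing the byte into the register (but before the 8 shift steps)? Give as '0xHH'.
Register before byte 6: 0x9C
Byte 6: 0x1E
0x9C XOR 0x1E = 0x82

Answer: 0x82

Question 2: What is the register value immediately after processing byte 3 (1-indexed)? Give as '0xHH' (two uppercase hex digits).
After byte 1 (0x66): reg=0x35
After byte 2 (0x95): reg=0x69
After byte 3 (0xC5): reg=0x4D

Answer: 0x4D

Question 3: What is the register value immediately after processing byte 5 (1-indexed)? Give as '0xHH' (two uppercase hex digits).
Answer: 0x9C

Derivation:
After byte 1 (0x66): reg=0x35
After byte 2 (0x95): reg=0x69
After byte 3 (0xC5): reg=0x4D
After byte 4 (0xC5): reg=0xB1
After byte 5 (0x36): reg=0x9C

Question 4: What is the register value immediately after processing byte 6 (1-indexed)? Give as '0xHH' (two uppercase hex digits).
Answer: 0x87

Derivation:
After byte 1 (0x66): reg=0x35
After byte 2 (0x95): reg=0x69
After byte 3 (0xC5): reg=0x4D
After byte 4 (0xC5): reg=0xB1
After byte 5 (0x36): reg=0x9C
After byte 6 (0x1E): reg=0x87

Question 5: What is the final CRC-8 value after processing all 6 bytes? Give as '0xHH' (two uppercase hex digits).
After byte 1 (0x66): reg=0x35
After byte 2 (0x95): reg=0x69
After byte 3 (0xC5): reg=0x4D
After byte 4 (0xC5): reg=0xB1
After byte 5 (0x36): reg=0x9C
After byte 6 (0x1E): reg=0x87

Answer: 0x87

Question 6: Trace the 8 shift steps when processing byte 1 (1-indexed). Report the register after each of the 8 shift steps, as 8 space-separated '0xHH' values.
Answer: 0xCC 0x9F 0x39 0x72 0xE4 0xCF 0x99 0x35

Derivation:
Register before byte 1: 0x00
After XOR with byte 0x66: 0x66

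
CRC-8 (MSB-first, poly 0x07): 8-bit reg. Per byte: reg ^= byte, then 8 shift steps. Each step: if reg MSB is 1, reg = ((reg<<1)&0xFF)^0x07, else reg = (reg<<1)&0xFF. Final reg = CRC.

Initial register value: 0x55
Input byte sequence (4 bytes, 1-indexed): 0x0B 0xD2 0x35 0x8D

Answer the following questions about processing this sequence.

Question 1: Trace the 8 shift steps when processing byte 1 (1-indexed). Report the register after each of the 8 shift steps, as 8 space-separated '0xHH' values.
Register before byte 1: 0x55
After XOR with byte 0x0B: 0x5E

Answer: 0xBC 0x7F 0xFE 0xFB 0xF1 0xE5 0xCD 0x9D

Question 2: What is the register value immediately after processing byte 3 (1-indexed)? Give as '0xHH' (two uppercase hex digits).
Answer: 0x13

Derivation:
After byte 1 (0x0B): reg=0x9D
After byte 2 (0xD2): reg=0xEA
After byte 3 (0x35): reg=0x13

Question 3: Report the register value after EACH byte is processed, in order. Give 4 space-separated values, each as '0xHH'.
0x9D 0xEA 0x13 0xD3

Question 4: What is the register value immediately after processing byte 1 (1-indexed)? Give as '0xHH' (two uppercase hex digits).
Answer: 0x9D

Derivation:
After byte 1 (0x0B): reg=0x9D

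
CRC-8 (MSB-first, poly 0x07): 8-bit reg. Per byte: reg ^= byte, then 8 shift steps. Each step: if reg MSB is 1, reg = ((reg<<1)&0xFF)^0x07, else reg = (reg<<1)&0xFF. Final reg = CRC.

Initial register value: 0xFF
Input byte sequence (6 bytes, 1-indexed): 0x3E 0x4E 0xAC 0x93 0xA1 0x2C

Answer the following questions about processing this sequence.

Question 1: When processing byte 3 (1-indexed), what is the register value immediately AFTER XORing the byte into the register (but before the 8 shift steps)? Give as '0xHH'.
Register before byte 3: 0x15
Byte 3: 0xAC
0x15 XOR 0xAC = 0xB9

Answer: 0xB9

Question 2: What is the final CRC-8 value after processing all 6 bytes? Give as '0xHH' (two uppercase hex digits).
After byte 1 (0x3E): reg=0x49
After byte 2 (0x4E): reg=0x15
After byte 3 (0xAC): reg=0x26
After byte 4 (0x93): reg=0x02
After byte 5 (0xA1): reg=0x60
After byte 6 (0x2C): reg=0xE3

Answer: 0xE3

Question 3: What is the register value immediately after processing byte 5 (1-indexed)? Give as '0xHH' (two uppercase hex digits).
After byte 1 (0x3E): reg=0x49
After byte 2 (0x4E): reg=0x15
After byte 3 (0xAC): reg=0x26
After byte 4 (0x93): reg=0x02
After byte 5 (0xA1): reg=0x60

Answer: 0x60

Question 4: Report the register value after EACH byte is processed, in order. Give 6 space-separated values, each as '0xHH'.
0x49 0x15 0x26 0x02 0x60 0xE3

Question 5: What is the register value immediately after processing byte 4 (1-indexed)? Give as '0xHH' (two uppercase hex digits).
Answer: 0x02

Derivation:
After byte 1 (0x3E): reg=0x49
After byte 2 (0x4E): reg=0x15
After byte 3 (0xAC): reg=0x26
After byte 4 (0x93): reg=0x02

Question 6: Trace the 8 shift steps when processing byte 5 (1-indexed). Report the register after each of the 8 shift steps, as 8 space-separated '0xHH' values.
Answer: 0x41 0x82 0x03 0x06 0x0C 0x18 0x30 0x60

Derivation:
After byte 1 (0x3E): reg=0x49
After byte 2 (0x4E): reg=0x15
After byte 3 (0xAC): reg=0x26
After byte 4 (0x93): reg=0x02
Register before byte 5: 0x02
After XOR with byte 0xA1: 0xA3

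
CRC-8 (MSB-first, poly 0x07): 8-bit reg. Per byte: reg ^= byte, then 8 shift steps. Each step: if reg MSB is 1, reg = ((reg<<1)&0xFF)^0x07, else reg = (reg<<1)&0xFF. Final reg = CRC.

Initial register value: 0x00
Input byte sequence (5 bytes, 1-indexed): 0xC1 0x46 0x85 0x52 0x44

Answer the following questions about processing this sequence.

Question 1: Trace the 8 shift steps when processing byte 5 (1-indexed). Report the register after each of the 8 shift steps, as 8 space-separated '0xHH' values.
After byte 1 (0xC1): reg=0x49
After byte 2 (0x46): reg=0x2D
After byte 3 (0x85): reg=0x51
After byte 4 (0x52): reg=0x09
Register before byte 5: 0x09
After XOR with byte 0x44: 0x4D

Answer: 0x9A 0x33 0x66 0xCC 0x9F 0x39 0x72 0xE4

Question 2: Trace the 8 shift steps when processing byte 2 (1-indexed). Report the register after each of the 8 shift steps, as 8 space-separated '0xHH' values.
Answer: 0x1E 0x3C 0x78 0xF0 0xE7 0xC9 0x95 0x2D

Derivation:
After byte 1 (0xC1): reg=0x49
Register before byte 2: 0x49
After XOR with byte 0x46: 0x0F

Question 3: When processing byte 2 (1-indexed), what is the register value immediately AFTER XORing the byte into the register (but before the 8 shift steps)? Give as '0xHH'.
Register before byte 2: 0x49
Byte 2: 0x46
0x49 XOR 0x46 = 0x0F

Answer: 0x0F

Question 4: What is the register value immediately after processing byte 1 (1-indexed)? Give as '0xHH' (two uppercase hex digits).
Answer: 0x49

Derivation:
After byte 1 (0xC1): reg=0x49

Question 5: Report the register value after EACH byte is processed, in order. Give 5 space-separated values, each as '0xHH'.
0x49 0x2D 0x51 0x09 0xE4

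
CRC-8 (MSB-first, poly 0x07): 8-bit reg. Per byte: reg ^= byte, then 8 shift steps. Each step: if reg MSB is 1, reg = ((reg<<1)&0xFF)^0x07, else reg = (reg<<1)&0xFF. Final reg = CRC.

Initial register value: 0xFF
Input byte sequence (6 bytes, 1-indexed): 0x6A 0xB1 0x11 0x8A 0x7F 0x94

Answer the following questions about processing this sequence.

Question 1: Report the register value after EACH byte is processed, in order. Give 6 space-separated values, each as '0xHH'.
0xE2 0xBE 0x44 0x64 0x41 0x25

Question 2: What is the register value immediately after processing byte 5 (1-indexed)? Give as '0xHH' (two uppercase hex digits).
After byte 1 (0x6A): reg=0xE2
After byte 2 (0xB1): reg=0xBE
After byte 3 (0x11): reg=0x44
After byte 4 (0x8A): reg=0x64
After byte 5 (0x7F): reg=0x41

Answer: 0x41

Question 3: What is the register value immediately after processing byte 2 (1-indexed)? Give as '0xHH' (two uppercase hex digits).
After byte 1 (0x6A): reg=0xE2
After byte 2 (0xB1): reg=0xBE

Answer: 0xBE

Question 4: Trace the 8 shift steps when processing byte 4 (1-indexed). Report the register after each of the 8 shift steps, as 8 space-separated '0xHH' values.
After byte 1 (0x6A): reg=0xE2
After byte 2 (0xB1): reg=0xBE
After byte 3 (0x11): reg=0x44
Register before byte 4: 0x44
After XOR with byte 0x8A: 0xCE

Answer: 0x9B 0x31 0x62 0xC4 0x8F 0x19 0x32 0x64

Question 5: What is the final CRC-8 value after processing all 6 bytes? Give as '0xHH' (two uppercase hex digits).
Answer: 0x25

Derivation:
After byte 1 (0x6A): reg=0xE2
After byte 2 (0xB1): reg=0xBE
After byte 3 (0x11): reg=0x44
After byte 4 (0x8A): reg=0x64
After byte 5 (0x7F): reg=0x41
After byte 6 (0x94): reg=0x25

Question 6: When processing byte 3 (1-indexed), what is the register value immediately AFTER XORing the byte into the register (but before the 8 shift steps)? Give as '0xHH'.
Answer: 0xAF

Derivation:
Register before byte 3: 0xBE
Byte 3: 0x11
0xBE XOR 0x11 = 0xAF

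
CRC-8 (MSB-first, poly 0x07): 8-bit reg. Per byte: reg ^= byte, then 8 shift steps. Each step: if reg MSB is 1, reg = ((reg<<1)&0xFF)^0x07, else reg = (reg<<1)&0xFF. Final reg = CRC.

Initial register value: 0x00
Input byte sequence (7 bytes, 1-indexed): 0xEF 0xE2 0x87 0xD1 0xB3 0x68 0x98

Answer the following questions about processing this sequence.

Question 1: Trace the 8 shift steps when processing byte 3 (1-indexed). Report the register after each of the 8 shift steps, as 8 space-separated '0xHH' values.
Answer: 0x49 0x92 0x23 0x46 0x8C 0x1F 0x3E 0x7C

Derivation:
After byte 1 (0xEF): reg=0x83
After byte 2 (0xE2): reg=0x20
Register before byte 3: 0x20
After XOR with byte 0x87: 0xA7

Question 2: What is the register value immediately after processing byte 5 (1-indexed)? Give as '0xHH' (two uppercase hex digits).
After byte 1 (0xEF): reg=0x83
After byte 2 (0xE2): reg=0x20
After byte 3 (0x87): reg=0x7C
After byte 4 (0xD1): reg=0x4A
After byte 5 (0xB3): reg=0xE1

Answer: 0xE1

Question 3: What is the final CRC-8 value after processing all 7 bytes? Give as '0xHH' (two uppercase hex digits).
Answer: 0xCA

Derivation:
After byte 1 (0xEF): reg=0x83
After byte 2 (0xE2): reg=0x20
After byte 3 (0x87): reg=0x7C
After byte 4 (0xD1): reg=0x4A
After byte 5 (0xB3): reg=0xE1
After byte 6 (0x68): reg=0xB6
After byte 7 (0x98): reg=0xCA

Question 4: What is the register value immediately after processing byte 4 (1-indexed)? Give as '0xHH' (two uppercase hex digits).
After byte 1 (0xEF): reg=0x83
After byte 2 (0xE2): reg=0x20
After byte 3 (0x87): reg=0x7C
After byte 4 (0xD1): reg=0x4A

Answer: 0x4A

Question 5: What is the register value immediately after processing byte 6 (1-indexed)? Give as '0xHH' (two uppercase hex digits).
Answer: 0xB6

Derivation:
After byte 1 (0xEF): reg=0x83
After byte 2 (0xE2): reg=0x20
After byte 3 (0x87): reg=0x7C
After byte 4 (0xD1): reg=0x4A
After byte 5 (0xB3): reg=0xE1
After byte 6 (0x68): reg=0xB6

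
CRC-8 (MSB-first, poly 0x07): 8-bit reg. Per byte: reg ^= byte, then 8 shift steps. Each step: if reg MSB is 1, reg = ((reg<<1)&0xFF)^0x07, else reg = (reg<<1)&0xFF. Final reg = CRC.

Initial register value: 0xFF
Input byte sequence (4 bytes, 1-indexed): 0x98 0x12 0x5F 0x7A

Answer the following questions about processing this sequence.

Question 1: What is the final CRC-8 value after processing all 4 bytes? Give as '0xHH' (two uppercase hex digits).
After byte 1 (0x98): reg=0x32
After byte 2 (0x12): reg=0xE0
After byte 3 (0x5F): reg=0x34
After byte 4 (0x7A): reg=0xED

Answer: 0xED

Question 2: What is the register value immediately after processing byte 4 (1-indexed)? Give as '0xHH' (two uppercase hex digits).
Answer: 0xED

Derivation:
After byte 1 (0x98): reg=0x32
After byte 2 (0x12): reg=0xE0
After byte 3 (0x5F): reg=0x34
After byte 4 (0x7A): reg=0xED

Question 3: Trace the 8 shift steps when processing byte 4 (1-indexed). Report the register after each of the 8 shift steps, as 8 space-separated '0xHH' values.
Answer: 0x9C 0x3F 0x7E 0xFC 0xFF 0xF9 0xF5 0xED

Derivation:
After byte 1 (0x98): reg=0x32
After byte 2 (0x12): reg=0xE0
After byte 3 (0x5F): reg=0x34
Register before byte 4: 0x34
After XOR with byte 0x7A: 0x4E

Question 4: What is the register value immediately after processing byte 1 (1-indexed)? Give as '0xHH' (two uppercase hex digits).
After byte 1 (0x98): reg=0x32

Answer: 0x32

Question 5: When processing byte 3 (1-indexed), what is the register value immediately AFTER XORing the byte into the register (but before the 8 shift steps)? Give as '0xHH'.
Register before byte 3: 0xE0
Byte 3: 0x5F
0xE0 XOR 0x5F = 0xBF

Answer: 0xBF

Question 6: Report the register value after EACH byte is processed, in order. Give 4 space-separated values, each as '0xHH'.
0x32 0xE0 0x34 0xED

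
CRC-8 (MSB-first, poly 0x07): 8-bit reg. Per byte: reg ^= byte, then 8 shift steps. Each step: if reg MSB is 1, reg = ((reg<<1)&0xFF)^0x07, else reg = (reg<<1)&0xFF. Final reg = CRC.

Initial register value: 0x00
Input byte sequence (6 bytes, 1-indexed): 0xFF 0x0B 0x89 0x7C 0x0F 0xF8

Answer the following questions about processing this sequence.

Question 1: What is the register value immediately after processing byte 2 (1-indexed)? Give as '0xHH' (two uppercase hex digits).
Answer: 0xE6

Derivation:
After byte 1 (0xFF): reg=0xF3
After byte 2 (0x0B): reg=0xE6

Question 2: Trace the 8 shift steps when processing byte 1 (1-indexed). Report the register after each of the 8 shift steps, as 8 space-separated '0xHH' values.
Answer: 0xF9 0xF5 0xED 0xDD 0xBD 0x7D 0xFA 0xF3

Derivation:
Register before byte 1: 0x00
After XOR with byte 0xFF: 0xFF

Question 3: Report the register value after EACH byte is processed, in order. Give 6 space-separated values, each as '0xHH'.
0xF3 0xE6 0x0A 0x45 0xF1 0x3F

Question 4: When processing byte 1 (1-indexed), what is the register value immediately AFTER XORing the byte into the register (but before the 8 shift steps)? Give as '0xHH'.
Register before byte 1: 0x00
Byte 1: 0xFF
0x00 XOR 0xFF = 0xFF

Answer: 0xFF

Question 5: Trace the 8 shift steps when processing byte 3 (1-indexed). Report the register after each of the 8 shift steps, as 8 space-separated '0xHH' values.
After byte 1 (0xFF): reg=0xF3
After byte 2 (0x0B): reg=0xE6
Register before byte 3: 0xE6
After XOR with byte 0x89: 0x6F

Answer: 0xDE 0xBB 0x71 0xE2 0xC3 0x81 0x05 0x0A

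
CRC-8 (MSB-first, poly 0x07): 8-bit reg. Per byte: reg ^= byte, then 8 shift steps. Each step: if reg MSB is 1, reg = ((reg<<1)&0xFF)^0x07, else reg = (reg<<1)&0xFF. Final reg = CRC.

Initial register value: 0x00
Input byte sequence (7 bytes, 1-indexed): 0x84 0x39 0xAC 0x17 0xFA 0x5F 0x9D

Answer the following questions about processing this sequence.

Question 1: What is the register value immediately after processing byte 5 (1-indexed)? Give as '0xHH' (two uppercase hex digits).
After byte 1 (0x84): reg=0x95
After byte 2 (0x39): reg=0x4D
After byte 3 (0xAC): reg=0xA9
After byte 4 (0x17): reg=0x33
After byte 5 (0xFA): reg=0x71

Answer: 0x71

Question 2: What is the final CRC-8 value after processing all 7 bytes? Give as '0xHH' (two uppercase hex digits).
After byte 1 (0x84): reg=0x95
After byte 2 (0x39): reg=0x4D
After byte 3 (0xAC): reg=0xA9
After byte 4 (0x17): reg=0x33
After byte 5 (0xFA): reg=0x71
After byte 6 (0x5F): reg=0xCA
After byte 7 (0x9D): reg=0xA2

Answer: 0xA2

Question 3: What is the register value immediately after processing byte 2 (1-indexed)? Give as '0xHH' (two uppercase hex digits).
Answer: 0x4D

Derivation:
After byte 1 (0x84): reg=0x95
After byte 2 (0x39): reg=0x4D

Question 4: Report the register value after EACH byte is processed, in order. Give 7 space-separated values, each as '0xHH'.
0x95 0x4D 0xA9 0x33 0x71 0xCA 0xA2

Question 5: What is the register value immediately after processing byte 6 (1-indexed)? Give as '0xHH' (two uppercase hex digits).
After byte 1 (0x84): reg=0x95
After byte 2 (0x39): reg=0x4D
After byte 3 (0xAC): reg=0xA9
After byte 4 (0x17): reg=0x33
After byte 5 (0xFA): reg=0x71
After byte 6 (0x5F): reg=0xCA

Answer: 0xCA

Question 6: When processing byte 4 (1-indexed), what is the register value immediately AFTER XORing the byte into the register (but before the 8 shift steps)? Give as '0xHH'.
Register before byte 4: 0xA9
Byte 4: 0x17
0xA9 XOR 0x17 = 0xBE

Answer: 0xBE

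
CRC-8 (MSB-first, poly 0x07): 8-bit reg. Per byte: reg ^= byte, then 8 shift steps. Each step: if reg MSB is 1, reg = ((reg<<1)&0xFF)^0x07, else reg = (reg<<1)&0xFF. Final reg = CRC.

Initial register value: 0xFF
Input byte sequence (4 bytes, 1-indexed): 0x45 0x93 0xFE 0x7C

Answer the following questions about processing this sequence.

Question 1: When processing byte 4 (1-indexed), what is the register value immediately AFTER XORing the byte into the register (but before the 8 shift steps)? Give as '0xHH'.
Answer: 0x3B

Derivation:
Register before byte 4: 0x47
Byte 4: 0x7C
0x47 XOR 0x7C = 0x3B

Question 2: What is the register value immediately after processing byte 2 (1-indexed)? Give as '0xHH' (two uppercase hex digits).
After byte 1 (0x45): reg=0x2F
After byte 2 (0x93): reg=0x3D

Answer: 0x3D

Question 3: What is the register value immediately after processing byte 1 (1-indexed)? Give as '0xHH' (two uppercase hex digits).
After byte 1 (0x45): reg=0x2F

Answer: 0x2F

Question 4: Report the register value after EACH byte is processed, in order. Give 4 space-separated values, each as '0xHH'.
0x2F 0x3D 0x47 0xA1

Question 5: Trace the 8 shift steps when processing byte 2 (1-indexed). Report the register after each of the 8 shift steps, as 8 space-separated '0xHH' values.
Answer: 0x7F 0xFE 0xFB 0xF1 0xE5 0xCD 0x9D 0x3D

Derivation:
After byte 1 (0x45): reg=0x2F
Register before byte 2: 0x2F
After XOR with byte 0x93: 0xBC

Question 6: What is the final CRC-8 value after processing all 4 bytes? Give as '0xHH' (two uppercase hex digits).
After byte 1 (0x45): reg=0x2F
After byte 2 (0x93): reg=0x3D
After byte 3 (0xFE): reg=0x47
After byte 4 (0x7C): reg=0xA1

Answer: 0xA1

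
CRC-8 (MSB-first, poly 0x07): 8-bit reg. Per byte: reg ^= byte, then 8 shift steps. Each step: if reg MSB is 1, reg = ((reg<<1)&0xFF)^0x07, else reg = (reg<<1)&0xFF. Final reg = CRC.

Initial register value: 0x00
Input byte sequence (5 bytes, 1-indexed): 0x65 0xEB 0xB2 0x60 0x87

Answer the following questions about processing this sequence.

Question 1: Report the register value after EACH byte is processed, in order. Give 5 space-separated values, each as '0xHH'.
0x3C 0x2B 0xC6 0x7B 0xFA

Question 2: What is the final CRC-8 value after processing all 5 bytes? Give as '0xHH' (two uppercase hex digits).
Answer: 0xFA

Derivation:
After byte 1 (0x65): reg=0x3C
After byte 2 (0xEB): reg=0x2B
After byte 3 (0xB2): reg=0xC6
After byte 4 (0x60): reg=0x7B
After byte 5 (0x87): reg=0xFA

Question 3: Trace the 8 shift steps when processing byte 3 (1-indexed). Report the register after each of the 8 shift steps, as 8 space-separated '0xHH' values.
Answer: 0x35 0x6A 0xD4 0xAF 0x59 0xB2 0x63 0xC6

Derivation:
After byte 1 (0x65): reg=0x3C
After byte 2 (0xEB): reg=0x2B
Register before byte 3: 0x2B
After XOR with byte 0xB2: 0x99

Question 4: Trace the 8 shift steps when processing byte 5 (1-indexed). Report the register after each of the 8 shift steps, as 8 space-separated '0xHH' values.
Answer: 0xFF 0xF9 0xF5 0xED 0xDD 0xBD 0x7D 0xFA

Derivation:
After byte 1 (0x65): reg=0x3C
After byte 2 (0xEB): reg=0x2B
After byte 3 (0xB2): reg=0xC6
After byte 4 (0x60): reg=0x7B
Register before byte 5: 0x7B
After XOR with byte 0x87: 0xFC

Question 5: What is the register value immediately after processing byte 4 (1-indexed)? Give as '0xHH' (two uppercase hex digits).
After byte 1 (0x65): reg=0x3C
After byte 2 (0xEB): reg=0x2B
After byte 3 (0xB2): reg=0xC6
After byte 4 (0x60): reg=0x7B

Answer: 0x7B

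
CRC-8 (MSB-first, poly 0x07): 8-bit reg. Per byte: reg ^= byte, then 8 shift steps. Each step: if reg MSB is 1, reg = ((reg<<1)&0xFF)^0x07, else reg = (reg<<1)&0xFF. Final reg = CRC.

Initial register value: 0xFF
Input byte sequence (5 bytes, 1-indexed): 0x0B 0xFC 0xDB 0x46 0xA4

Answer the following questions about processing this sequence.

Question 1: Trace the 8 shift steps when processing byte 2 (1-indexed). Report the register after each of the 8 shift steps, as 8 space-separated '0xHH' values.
After byte 1 (0x0B): reg=0xC2
Register before byte 2: 0xC2
After XOR with byte 0xFC: 0x3E

Answer: 0x7C 0xF8 0xF7 0xE9 0xD5 0xAD 0x5D 0xBA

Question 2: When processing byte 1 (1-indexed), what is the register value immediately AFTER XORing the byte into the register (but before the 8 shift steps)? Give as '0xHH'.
Answer: 0xF4

Derivation:
Register before byte 1: 0xFF
Byte 1: 0x0B
0xFF XOR 0x0B = 0xF4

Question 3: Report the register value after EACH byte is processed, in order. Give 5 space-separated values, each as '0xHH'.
0xC2 0xBA 0x20 0x35 0xFE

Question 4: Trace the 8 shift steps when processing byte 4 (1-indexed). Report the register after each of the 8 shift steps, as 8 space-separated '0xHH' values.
After byte 1 (0x0B): reg=0xC2
After byte 2 (0xFC): reg=0xBA
After byte 3 (0xDB): reg=0x20
Register before byte 4: 0x20
After XOR with byte 0x46: 0x66

Answer: 0xCC 0x9F 0x39 0x72 0xE4 0xCF 0x99 0x35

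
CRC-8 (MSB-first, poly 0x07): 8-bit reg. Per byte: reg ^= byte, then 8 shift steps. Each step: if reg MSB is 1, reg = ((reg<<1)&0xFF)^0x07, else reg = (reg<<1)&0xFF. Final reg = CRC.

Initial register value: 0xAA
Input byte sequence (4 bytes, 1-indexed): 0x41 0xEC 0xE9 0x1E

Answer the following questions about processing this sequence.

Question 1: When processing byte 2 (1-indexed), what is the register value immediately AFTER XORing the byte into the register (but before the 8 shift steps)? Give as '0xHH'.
Answer: 0x73

Derivation:
Register before byte 2: 0x9F
Byte 2: 0xEC
0x9F XOR 0xEC = 0x73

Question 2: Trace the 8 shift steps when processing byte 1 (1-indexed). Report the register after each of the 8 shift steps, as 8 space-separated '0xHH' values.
Register before byte 1: 0xAA
After XOR with byte 0x41: 0xEB

Answer: 0xD1 0xA5 0x4D 0x9A 0x33 0x66 0xCC 0x9F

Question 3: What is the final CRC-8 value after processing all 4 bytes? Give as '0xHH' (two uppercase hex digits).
After byte 1 (0x41): reg=0x9F
After byte 2 (0xEC): reg=0x5E
After byte 3 (0xE9): reg=0x0C
After byte 4 (0x1E): reg=0x7E

Answer: 0x7E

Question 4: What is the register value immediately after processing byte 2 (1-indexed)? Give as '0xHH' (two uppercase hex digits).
After byte 1 (0x41): reg=0x9F
After byte 2 (0xEC): reg=0x5E

Answer: 0x5E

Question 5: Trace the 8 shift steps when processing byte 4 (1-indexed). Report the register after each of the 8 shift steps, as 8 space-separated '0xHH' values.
After byte 1 (0x41): reg=0x9F
After byte 2 (0xEC): reg=0x5E
After byte 3 (0xE9): reg=0x0C
Register before byte 4: 0x0C
After XOR with byte 0x1E: 0x12

Answer: 0x24 0x48 0x90 0x27 0x4E 0x9C 0x3F 0x7E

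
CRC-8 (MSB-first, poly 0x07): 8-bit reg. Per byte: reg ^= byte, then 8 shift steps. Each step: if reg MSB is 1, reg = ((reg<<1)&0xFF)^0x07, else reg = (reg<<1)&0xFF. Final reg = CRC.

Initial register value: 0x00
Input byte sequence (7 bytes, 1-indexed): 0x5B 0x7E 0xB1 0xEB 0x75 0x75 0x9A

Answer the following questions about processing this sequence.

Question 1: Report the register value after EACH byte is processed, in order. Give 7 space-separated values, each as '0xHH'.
0x86 0xE6 0xA2 0xF8 0xAA 0x13 0xB6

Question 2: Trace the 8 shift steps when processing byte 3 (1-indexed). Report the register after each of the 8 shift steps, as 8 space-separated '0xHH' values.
After byte 1 (0x5B): reg=0x86
After byte 2 (0x7E): reg=0xE6
Register before byte 3: 0xE6
After XOR with byte 0xB1: 0x57

Answer: 0xAE 0x5B 0xB6 0x6B 0xD6 0xAB 0x51 0xA2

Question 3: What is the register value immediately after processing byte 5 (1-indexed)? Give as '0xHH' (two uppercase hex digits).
Answer: 0xAA

Derivation:
After byte 1 (0x5B): reg=0x86
After byte 2 (0x7E): reg=0xE6
After byte 3 (0xB1): reg=0xA2
After byte 4 (0xEB): reg=0xF8
After byte 5 (0x75): reg=0xAA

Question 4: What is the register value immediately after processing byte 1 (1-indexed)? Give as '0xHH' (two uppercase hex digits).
Answer: 0x86

Derivation:
After byte 1 (0x5B): reg=0x86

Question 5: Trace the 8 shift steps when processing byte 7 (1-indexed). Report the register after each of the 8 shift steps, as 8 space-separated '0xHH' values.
After byte 1 (0x5B): reg=0x86
After byte 2 (0x7E): reg=0xE6
After byte 3 (0xB1): reg=0xA2
After byte 4 (0xEB): reg=0xF8
After byte 5 (0x75): reg=0xAA
After byte 6 (0x75): reg=0x13
Register before byte 7: 0x13
After XOR with byte 0x9A: 0x89

Answer: 0x15 0x2A 0x54 0xA8 0x57 0xAE 0x5B 0xB6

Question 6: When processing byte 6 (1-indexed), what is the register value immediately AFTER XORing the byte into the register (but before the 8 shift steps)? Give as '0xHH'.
Answer: 0xDF

Derivation:
Register before byte 6: 0xAA
Byte 6: 0x75
0xAA XOR 0x75 = 0xDF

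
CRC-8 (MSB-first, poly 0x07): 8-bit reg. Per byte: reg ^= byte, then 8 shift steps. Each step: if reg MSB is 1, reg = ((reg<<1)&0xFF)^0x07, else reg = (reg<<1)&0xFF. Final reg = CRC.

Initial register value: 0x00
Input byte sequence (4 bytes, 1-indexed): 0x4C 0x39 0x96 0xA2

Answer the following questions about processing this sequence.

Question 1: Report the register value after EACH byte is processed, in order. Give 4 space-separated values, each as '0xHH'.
0xE3 0x08 0xD3 0x50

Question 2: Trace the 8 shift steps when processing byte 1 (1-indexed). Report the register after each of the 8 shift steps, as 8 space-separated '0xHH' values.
Register before byte 1: 0x00
After XOR with byte 0x4C: 0x4C

Answer: 0x98 0x37 0x6E 0xDC 0xBF 0x79 0xF2 0xE3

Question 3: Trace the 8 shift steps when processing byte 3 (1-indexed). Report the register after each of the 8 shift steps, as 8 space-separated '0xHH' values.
After byte 1 (0x4C): reg=0xE3
After byte 2 (0x39): reg=0x08
Register before byte 3: 0x08
After XOR with byte 0x96: 0x9E

Answer: 0x3B 0x76 0xEC 0xDF 0xB9 0x75 0xEA 0xD3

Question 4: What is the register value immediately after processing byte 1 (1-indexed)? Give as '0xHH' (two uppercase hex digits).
Answer: 0xE3

Derivation:
After byte 1 (0x4C): reg=0xE3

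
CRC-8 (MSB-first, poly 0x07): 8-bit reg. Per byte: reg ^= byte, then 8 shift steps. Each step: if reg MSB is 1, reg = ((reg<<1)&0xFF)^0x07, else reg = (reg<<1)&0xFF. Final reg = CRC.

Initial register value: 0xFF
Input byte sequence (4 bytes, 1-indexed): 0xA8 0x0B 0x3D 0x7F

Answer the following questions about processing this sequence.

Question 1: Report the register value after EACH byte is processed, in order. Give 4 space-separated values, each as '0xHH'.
0xA2 0x56 0x16 0x18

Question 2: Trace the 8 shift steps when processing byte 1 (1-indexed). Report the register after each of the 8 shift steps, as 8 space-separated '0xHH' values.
Answer: 0xAE 0x5B 0xB6 0x6B 0xD6 0xAB 0x51 0xA2

Derivation:
Register before byte 1: 0xFF
After XOR with byte 0xA8: 0x57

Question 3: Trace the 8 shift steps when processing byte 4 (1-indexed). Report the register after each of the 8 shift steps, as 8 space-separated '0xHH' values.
After byte 1 (0xA8): reg=0xA2
After byte 2 (0x0B): reg=0x56
After byte 3 (0x3D): reg=0x16
Register before byte 4: 0x16
After XOR with byte 0x7F: 0x69

Answer: 0xD2 0xA3 0x41 0x82 0x03 0x06 0x0C 0x18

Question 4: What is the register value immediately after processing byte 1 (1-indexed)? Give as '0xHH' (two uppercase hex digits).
After byte 1 (0xA8): reg=0xA2

Answer: 0xA2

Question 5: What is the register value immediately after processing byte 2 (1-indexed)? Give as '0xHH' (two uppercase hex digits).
Answer: 0x56

Derivation:
After byte 1 (0xA8): reg=0xA2
After byte 2 (0x0B): reg=0x56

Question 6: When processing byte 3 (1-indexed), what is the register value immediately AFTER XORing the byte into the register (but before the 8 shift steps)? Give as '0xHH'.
Answer: 0x6B

Derivation:
Register before byte 3: 0x56
Byte 3: 0x3D
0x56 XOR 0x3D = 0x6B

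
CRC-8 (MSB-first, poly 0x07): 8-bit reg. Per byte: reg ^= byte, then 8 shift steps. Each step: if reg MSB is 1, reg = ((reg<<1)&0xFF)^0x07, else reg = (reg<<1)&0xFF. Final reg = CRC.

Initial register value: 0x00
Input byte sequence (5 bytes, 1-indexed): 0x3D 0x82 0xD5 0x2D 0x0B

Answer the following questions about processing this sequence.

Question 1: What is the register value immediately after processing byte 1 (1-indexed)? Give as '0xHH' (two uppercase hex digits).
After byte 1 (0x3D): reg=0xB3

Answer: 0xB3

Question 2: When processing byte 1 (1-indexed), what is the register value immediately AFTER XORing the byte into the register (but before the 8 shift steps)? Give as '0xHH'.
Register before byte 1: 0x00
Byte 1: 0x3D
0x00 XOR 0x3D = 0x3D

Answer: 0x3D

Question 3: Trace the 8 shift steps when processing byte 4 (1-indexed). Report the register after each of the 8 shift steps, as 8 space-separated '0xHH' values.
After byte 1 (0x3D): reg=0xB3
After byte 2 (0x82): reg=0x97
After byte 3 (0xD5): reg=0xC9
Register before byte 4: 0xC9
After XOR with byte 0x2D: 0xE4

Answer: 0xCF 0x99 0x35 0x6A 0xD4 0xAF 0x59 0xB2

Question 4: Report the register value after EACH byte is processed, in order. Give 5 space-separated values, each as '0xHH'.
0xB3 0x97 0xC9 0xB2 0x26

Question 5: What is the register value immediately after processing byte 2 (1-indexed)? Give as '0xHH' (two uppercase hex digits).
After byte 1 (0x3D): reg=0xB3
After byte 2 (0x82): reg=0x97

Answer: 0x97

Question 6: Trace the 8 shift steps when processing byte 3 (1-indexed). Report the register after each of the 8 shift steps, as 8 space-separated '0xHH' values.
Answer: 0x84 0x0F 0x1E 0x3C 0x78 0xF0 0xE7 0xC9

Derivation:
After byte 1 (0x3D): reg=0xB3
After byte 2 (0x82): reg=0x97
Register before byte 3: 0x97
After XOR with byte 0xD5: 0x42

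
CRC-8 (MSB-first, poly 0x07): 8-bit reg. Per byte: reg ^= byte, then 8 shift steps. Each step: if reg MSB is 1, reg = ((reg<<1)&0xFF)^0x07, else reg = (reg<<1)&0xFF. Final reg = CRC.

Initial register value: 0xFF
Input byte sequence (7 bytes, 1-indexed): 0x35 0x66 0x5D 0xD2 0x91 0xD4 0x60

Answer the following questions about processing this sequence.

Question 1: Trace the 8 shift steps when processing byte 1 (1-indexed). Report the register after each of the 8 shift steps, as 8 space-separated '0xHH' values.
Answer: 0x93 0x21 0x42 0x84 0x0F 0x1E 0x3C 0x78

Derivation:
Register before byte 1: 0xFF
After XOR with byte 0x35: 0xCA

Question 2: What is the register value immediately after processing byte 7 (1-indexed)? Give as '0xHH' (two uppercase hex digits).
After byte 1 (0x35): reg=0x78
After byte 2 (0x66): reg=0x5A
After byte 3 (0x5D): reg=0x15
After byte 4 (0xD2): reg=0x5B
After byte 5 (0x91): reg=0x78
After byte 6 (0xD4): reg=0x4D
After byte 7 (0x60): reg=0xC3

Answer: 0xC3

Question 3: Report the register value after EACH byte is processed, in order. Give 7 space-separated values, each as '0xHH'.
0x78 0x5A 0x15 0x5B 0x78 0x4D 0xC3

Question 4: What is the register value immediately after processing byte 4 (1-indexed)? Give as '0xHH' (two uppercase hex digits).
After byte 1 (0x35): reg=0x78
After byte 2 (0x66): reg=0x5A
After byte 3 (0x5D): reg=0x15
After byte 4 (0xD2): reg=0x5B

Answer: 0x5B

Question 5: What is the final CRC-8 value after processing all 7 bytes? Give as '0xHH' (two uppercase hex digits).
After byte 1 (0x35): reg=0x78
After byte 2 (0x66): reg=0x5A
After byte 3 (0x5D): reg=0x15
After byte 4 (0xD2): reg=0x5B
After byte 5 (0x91): reg=0x78
After byte 6 (0xD4): reg=0x4D
After byte 7 (0x60): reg=0xC3

Answer: 0xC3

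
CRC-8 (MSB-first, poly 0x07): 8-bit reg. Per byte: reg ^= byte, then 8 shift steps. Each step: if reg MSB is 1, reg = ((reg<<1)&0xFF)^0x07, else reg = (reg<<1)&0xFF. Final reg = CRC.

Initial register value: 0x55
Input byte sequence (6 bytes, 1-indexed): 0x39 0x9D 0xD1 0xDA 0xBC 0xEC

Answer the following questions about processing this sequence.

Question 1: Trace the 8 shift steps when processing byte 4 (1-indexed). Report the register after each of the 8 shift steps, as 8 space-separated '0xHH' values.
Answer: 0xAF 0x59 0xB2 0x63 0xC6 0x8B 0x11 0x22

Derivation:
After byte 1 (0x39): reg=0x03
After byte 2 (0x9D): reg=0xD3
After byte 3 (0xD1): reg=0x0E
Register before byte 4: 0x0E
After XOR with byte 0xDA: 0xD4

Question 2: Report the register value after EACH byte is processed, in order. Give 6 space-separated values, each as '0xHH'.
0x03 0xD3 0x0E 0x22 0xD3 0xBD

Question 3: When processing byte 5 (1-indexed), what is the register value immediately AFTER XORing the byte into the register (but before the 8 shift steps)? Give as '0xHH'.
Register before byte 5: 0x22
Byte 5: 0xBC
0x22 XOR 0xBC = 0x9E

Answer: 0x9E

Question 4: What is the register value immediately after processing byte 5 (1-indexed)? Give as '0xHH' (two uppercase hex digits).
Answer: 0xD3

Derivation:
After byte 1 (0x39): reg=0x03
After byte 2 (0x9D): reg=0xD3
After byte 3 (0xD1): reg=0x0E
After byte 4 (0xDA): reg=0x22
After byte 5 (0xBC): reg=0xD3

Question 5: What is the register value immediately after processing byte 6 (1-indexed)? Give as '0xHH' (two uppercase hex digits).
After byte 1 (0x39): reg=0x03
After byte 2 (0x9D): reg=0xD3
After byte 3 (0xD1): reg=0x0E
After byte 4 (0xDA): reg=0x22
After byte 5 (0xBC): reg=0xD3
After byte 6 (0xEC): reg=0xBD

Answer: 0xBD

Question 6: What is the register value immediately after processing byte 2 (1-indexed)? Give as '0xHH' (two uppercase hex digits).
After byte 1 (0x39): reg=0x03
After byte 2 (0x9D): reg=0xD3

Answer: 0xD3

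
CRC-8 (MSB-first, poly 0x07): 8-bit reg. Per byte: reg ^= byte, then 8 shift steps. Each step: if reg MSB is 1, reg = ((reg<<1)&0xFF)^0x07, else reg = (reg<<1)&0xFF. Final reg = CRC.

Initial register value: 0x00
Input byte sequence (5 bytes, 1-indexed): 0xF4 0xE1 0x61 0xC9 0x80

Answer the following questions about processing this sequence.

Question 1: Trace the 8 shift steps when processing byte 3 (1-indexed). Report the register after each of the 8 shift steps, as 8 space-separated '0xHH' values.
Answer: 0x17 0x2E 0x5C 0xB8 0x77 0xEE 0xDB 0xB1

Derivation:
After byte 1 (0xF4): reg=0xC2
After byte 2 (0xE1): reg=0xE9
Register before byte 3: 0xE9
After XOR with byte 0x61: 0x88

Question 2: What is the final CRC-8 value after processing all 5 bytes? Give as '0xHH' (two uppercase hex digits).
Answer: 0x83

Derivation:
After byte 1 (0xF4): reg=0xC2
After byte 2 (0xE1): reg=0xE9
After byte 3 (0x61): reg=0xB1
After byte 4 (0xC9): reg=0x6F
After byte 5 (0x80): reg=0x83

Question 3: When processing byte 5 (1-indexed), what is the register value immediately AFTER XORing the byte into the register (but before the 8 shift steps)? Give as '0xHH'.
Answer: 0xEF

Derivation:
Register before byte 5: 0x6F
Byte 5: 0x80
0x6F XOR 0x80 = 0xEF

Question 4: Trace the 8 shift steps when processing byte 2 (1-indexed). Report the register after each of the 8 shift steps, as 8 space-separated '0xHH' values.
Answer: 0x46 0x8C 0x1F 0x3E 0x7C 0xF8 0xF7 0xE9

Derivation:
After byte 1 (0xF4): reg=0xC2
Register before byte 2: 0xC2
After XOR with byte 0xE1: 0x23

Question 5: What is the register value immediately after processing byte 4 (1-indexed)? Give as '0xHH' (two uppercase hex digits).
Answer: 0x6F

Derivation:
After byte 1 (0xF4): reg=0xC2
After byte 2 (0xE1): reg=0xE9
After byte 3 (0x61): reg=0xB1
After byte 4 (0xC9): reg=0x6F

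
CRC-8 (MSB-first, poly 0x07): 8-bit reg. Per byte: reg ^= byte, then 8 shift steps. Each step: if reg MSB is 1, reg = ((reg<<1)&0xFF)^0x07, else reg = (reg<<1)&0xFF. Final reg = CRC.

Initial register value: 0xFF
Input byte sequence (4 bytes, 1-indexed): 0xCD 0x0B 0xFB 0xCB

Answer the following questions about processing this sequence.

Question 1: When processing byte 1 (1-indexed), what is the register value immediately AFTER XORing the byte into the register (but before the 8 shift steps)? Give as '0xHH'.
Register before byte 1: 0xFF
Byte 1: 0xCD
0xFF XOR 0xCD = 0x32

Answer: 0x32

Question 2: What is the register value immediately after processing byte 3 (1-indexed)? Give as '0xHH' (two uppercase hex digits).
Answer: 0x4F

Derivation:
After byte 1 (0xCD): reg=0x9E
After byte 2 (0x0B): reg=0xE2
After byte 3 (0xFB): reg=0x4F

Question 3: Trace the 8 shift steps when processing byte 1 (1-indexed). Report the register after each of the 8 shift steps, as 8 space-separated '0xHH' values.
Register before byte 1: 0xFF
After XOR with byte 0xCD: 0x32

Answer: 0x64 0xC8 0x97 0x29 0x52 0xA4 0x4F 0x9E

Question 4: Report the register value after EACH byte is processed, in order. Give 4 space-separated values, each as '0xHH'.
0x9E 0xE2 0x4F 0x95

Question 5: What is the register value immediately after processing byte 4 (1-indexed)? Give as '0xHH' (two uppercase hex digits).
Answer: 0x95

Derivation:
After byte 1 (0xCD): reg=0x9E
After byte 2 (0x0B): reg=0xE2
After byte 3 (0xFB): reg=0x4F
After byte 4 (0xCB): reg=0x95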